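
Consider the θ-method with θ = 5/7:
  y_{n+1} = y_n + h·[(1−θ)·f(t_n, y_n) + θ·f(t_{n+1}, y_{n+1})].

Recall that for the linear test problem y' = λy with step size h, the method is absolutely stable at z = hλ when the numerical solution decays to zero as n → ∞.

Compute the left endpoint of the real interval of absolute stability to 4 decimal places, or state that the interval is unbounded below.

(−∞, 0) — no finite endpoint.

Test eqn y'=λy, z=hλ:
  y_{n+1} = y_n + z·[2/7·y_n + 5/7·y_{n+1}] ⇒ (1 − 5/7z)y_{n+1} = (1 + 2/7z)y_n
  ⇒ R(z) = (1 + 2/7z)/(1 − 5/7z).

Solve |R(x)|<1 on ℝ⁻.
x=-1.15: |R|=0.3686
x=-2: |R|=0.1765
x=-10: |R|=0.2281
x=-100: |R|=0.3807
θ=5/7≥1/2 ⇒ |1+2/7x|<|1−5/7x| ∀x<0 ⇒ unbounded interval.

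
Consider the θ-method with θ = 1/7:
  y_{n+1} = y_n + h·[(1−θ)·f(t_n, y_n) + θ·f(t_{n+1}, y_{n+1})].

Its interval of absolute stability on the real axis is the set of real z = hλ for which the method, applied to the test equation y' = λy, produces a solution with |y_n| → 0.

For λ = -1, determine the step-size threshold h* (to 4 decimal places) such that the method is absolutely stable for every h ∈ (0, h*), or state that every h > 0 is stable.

Set f=λy, z=hλ:
  y_{n+1} = y_n + z·[6/7·y_n + 1/7·y_{n+1}] ⇒ (1 − 1/7z)y_{n+1} = (1 + 6/7z)y_n
  Hence R(z) = (1 + 6/7z)/(1 − 1/7z).

Find x<0 with |R(x)|<1.
x=-1.18: |R|=0.0098
R=−1: 1+6/7x = −1+1/7x ⇒ -5/7x=2 ⇒ x=2/(-5/7)=-2.8000
Confirm numerically:
  x=-2.525: |R|=0.85564 <1
  x=-1.866: |R|=0.47327 <1
  x=-1.633: |R|=0.32411 <1
  x=-1.470: |R|=0.21488 <1
  x=-3.297: |R|=1.24133 >1
  x=-3.139: |R|=1.16718 >1
  x=-2.834: |R|=1.01729 >1
So |R|<1 on (-2.8000, 0).

(-2.8000,0); λ=-1 ⇒ h* = (14/5)/1 = 2.8000.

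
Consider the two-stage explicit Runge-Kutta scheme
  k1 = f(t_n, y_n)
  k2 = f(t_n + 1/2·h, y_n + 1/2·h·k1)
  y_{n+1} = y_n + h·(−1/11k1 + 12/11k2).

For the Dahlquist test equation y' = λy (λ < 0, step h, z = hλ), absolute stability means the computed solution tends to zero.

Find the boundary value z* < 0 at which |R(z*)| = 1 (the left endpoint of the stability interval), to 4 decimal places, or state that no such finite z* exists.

Test eqn y'=λy, z=hλ:
  k1=λy_n ⇒ h·k1=z·y_n;  k2=λ(1+1/2z)y_n ⇒ h·k2=z(1+1/2z)y_n
  y_{n+1}/y_n = 1 − 1/11z + 12/11z(1+1/2z) = 1 + z + 6/11z²
  ⇒ R(z) = 1 + z + 6/11z².

Solve |R(x)|<1 on ℝ⁻.
x=-1.76: |R|=0.9296
R=1: x+6/11x²=0 ⇒ x=−11/6=-1.8333; min R=1−1/(4·6/11)=0.5417>−1
Confirm numerically:
  x=-1.204: |R|=0.58670 <1
  x=-1.102: |R|=0.56040 <1
  x=-0.804: |R|=0.54859 <1
  x=-1.970: |R|=1.14685 >1
  x=-1.862: |R|=1.02911 >1
Interval (-1.8333, 0).

z* = -1.8333.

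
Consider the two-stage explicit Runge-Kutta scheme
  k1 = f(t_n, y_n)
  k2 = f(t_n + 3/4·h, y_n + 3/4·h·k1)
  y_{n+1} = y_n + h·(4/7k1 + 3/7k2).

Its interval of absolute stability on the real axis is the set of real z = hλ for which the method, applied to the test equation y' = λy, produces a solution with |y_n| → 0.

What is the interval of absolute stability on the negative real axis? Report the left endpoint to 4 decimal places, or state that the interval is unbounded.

z∈(-3.1111,0).

Test eqn y'=λy, z=hλ:
  k1=λy_n ⇒ h·k1=z·y_n;  k2=λ(1+3/4z)y_n ⇒ h·k2=z(1+3/4z)y_n
  y_{n+1}/y_n = 1 + 4/7z + 3/7z(1+3/4z) = 1 + z + 9/28z²
  Hence R(z) = 1 + z + 9/28z².

Solve |R(x)|<1 on ℝ⁻.
x=-1.17: |R|=0.2700
R=1: x+9/28x²=0 ⇒ x=−28/9=-3.1111; min R=1−1/(4·9/28)=0.2222>−1
Confirm numerically:
  x=-2.309: |R|=0.40469 <1
  x=-2.045: |R|=0.29922 <1
  x=-1.720: |R|=0.23091 <1
  x=-1.645: |R|=0.22479 <1
  x=-3.533: |R|=1.47910 >1
  x=-3.200: |R|=1.09143 >1
So |R|<1 on (-3.1111, 0).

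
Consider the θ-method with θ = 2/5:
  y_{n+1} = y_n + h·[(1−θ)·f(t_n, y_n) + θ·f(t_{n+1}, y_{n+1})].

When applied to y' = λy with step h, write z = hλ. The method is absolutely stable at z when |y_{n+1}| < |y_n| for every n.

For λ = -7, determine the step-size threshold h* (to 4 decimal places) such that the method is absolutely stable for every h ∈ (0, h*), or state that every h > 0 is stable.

With y'=λy (z=hλ):
  y_{n+1} = y_n + z·[3/5·y_n + 2/5·y_{n+1}] ⇒ (1 − 2/5z)y_{n+1} = (1 + 3/5z)y_n
  Hence R(z) = (1 + 3/5z)/(1 − 2/5z).

Boundary: |R(x)|=1, x<0.
x=-0.65: |R|=0.4841
R=−1: 1+3/5x = −1+2/5x ⇒ -1/5x=2 ⇒ x=2/(-1/5)=-10.0000
Confirm numerically:
  x=-9.797: |R|=0.99175 <1
  x=-9.641: |R|=0.98522 <1
  x=-7.908: |R|=0.89950 <1
  x=-5.001: |R|=0.66678 <1
  x=-10.539: |R|=1.02067 >1
  x=-10.173: |R|=1.00683 >1
  x=-10.130: |R|=1.00515 >1
Interval (-10.0000, 0).

(-10.0000,0); λ=-7 ⇒ h* = (10)/7 = 1.4286.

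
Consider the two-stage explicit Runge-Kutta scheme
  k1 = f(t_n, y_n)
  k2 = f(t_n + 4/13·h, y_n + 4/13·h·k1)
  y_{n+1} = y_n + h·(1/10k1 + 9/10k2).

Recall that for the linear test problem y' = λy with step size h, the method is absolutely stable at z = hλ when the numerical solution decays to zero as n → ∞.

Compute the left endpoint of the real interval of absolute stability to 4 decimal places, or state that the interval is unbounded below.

left endpoint -3.6111.

Test eqn y'=λy, z=hλ:
  k1=λy_n ⇒ h·k1=z·y_n;  k2=λ(1+4/13z)y_n ⇒ h·k2=z(1+4/13z)y_n
  y_{n+1}/y_n = 1 + 1/10z + 9/10z(1+4/13z) = 1 + z + 18/65z²
  R(z) = 1 + z + 18/65z².

Solve |R(x)|<1 on ℝ⁻.
x=-0.82: |R|=0.3662
R=1: x+18/65x²=0 ⇒ x=−65/18=-3.6111; min R=1−1/(4·18/65)=0.0972>−1
Confirm numerically:
  x=-2.271: |R|=0.15721 <1
  x=-2.030: |R|=0.11117 <1
  x=-1.738: |R|=0.09849 <1
  x=-4.136: |R|=1.60118 >1
  x=-3.882: |R|=1.29121 >1
  x=-3.739: |R|=1.13242 >1
Stable set (-3.6111, 0).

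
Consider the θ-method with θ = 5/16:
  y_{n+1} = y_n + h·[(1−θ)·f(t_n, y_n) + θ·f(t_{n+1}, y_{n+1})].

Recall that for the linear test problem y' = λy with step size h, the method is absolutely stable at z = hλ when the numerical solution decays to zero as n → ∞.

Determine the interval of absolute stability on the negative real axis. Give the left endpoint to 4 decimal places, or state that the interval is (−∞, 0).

With y'=λy (z=hλ):
  y_{n+1} = y_n + z·[11/16·y_n + 5/16·y_{n+1}] ⇒ (1 − 5/16z)y_{n+1} = (1 + 11/16z)y_n
  R(z) = (1 + 11/16z)/(1 − 5/16z).

Solve |R(x)|<1 on ℝ⁻.
x=-1: |R|=0.2381
R=−1: 1+11/16x = −1+5/16x ⇒ -3/8x=2 ⇒ x=2/(-3/8)=-5.3333
Confirm numerically:
  x=-4.627: |R|=0.89171 <1
  x=-3.913: |R|=0.76038 <1
  x=-3.524: |R|=0.67710 <1
  x=-2.944: |R|=0.53333 <1
  x=-5.728: |R|=1.05305 >1
  x=-5.435: |R|=1.01413 >1
So |R|<1 on (-5.3333, 0).

z∈(-5.3333,0).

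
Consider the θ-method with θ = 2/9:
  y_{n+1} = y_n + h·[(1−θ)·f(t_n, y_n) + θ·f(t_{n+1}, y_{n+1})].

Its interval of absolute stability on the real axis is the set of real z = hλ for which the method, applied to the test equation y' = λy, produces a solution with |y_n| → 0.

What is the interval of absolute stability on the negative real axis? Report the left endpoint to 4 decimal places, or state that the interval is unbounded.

z∈(-3.6000,0).

With y'=λy (z=hλ):
  y_{n+1} = y_n + z·[7/9·y_n + 2/9·y_{n+1}] ⇒ (1 − 2/9z)y_{n+1} = (1 + 7/9z)y_n
  R(z) = (1 + 7/9z)/(1 − 2/9z).

Solve |R(x)|<1 on ℝ⁻.
x=-1.36: |R|=0.0444
R=−1: 1+7/9x = −1+2/9x ⇒ -5/9x=2 ⇒ x=2/(-5/9)=-3.6000
Confirm numerically:
  x=-3.509: |R|=0.97159 <1
  x=-2.802: |R|=0.72679 <1
  x=-2.769: |R|=0.71420 <1
  x=-1.597: |R|=0.17869 <1
  x=-4.200: |R|=1.17241 >1
  x=-4.109: |R|=1.14781 >1
Stable set (-3.6000, 0).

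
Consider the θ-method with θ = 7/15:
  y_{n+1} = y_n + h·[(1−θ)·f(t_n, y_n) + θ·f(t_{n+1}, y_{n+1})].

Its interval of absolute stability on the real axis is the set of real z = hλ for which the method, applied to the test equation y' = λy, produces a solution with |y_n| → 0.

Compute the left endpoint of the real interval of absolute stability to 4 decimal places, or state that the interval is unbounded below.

Set f=λy, z=hλ:
  y_{n+1} = y_n + z·[8/15·y_n + 7/15·y_{n+1}] ⇒ (1 − 7/15z)y_{n+1} = (1 + 8/15z)y_n
  ⇒ R(z) = (1 + 8/15z)/(1 − 7/15z).

Solve |R(x)|<1 on ℝ⁻.
x=-1.55: |R|=0.1006
R=−1: 1+8/15x = −1+7/15x ⇒ -1/15x=2 ⇒ x=2/(-1/15)=-30.0000
Confirm numerically:
  x=-22.900: |R|=0.95950 <1
  x=-22.052: |R|=0.95307 <1
  x=-17.126: |R|=0.90455 <1
  x=-13.600: |R|=0.85118 <1
  x=-30.564: |R|=1.00246 >1
  x=-30.552: |R|=1.00241 >1
  x=-30.356: |R|=1.00156 >1
Stable set (-30.0000, 0).

left endpoint -30.0000.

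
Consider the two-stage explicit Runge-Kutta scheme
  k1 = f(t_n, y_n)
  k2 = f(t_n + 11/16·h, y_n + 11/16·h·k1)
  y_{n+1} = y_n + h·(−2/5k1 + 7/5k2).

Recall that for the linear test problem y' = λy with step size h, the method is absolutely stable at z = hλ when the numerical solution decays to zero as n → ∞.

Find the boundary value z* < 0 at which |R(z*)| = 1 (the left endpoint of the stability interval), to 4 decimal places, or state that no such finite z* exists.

left endpoint -1.0390.

With y'=λy (z=hλ):
  k1=λy_n ⇒ h·k1=z·y_n;  k2=λ(1+11/16z)y_n ⇒ h·k2=z(1+11/16z)y_n
  y_{n+1}/y_n = 1 − 2/5z + 7/5z(1+11/16z) = 1 + z + 77/80z²
  R(z) = 1 + z + 77/80z².

Boundary: |R(x)|=1, x<0.
x=-0.53: |R|=0.7404
R=1: x+77/80x²=0 ⇒ x=−80/77=-1.0390; min R=1−1/(4·77/80)=0.7403>−1
Confirm numerically:
  x=-0.853: |R|=0.84732 <1
  x=-0.760: |R|=0.79594 <1
  x=-0.711: |R|=0.77556 <1
  x=-1.561: |R|=1.78434 >1
  x=-1.537: |R|=1.73678 >1
  x=-1.486: |R|=1.63939 >1
Stable set (-1.0390, 0).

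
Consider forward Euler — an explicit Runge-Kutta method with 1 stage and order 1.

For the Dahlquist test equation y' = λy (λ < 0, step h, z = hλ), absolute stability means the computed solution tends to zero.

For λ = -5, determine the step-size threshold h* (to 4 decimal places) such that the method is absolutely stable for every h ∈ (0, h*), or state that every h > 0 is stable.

(-2.0000,0); λ=-5 ⇒ h* = 0.4000.

On y'=λy, z=hλ:
  order 1, 1-stage ⇒ R(z)=1+z
  (e.g. R(-0.4)=0.60000, |R|=0.60000)

Need |R(x)|<1, x<0.
x=-0.4: |R|=0.6000
|R(-2.24)|=1.2400 |R(-1.65)|=0.6500 |R(-0.96)|=0.0400
Bisect:
  x_lo=-2.5436 |R|=1.5436  x_hi=-0.1828 |R|=0.8172
  mid=-1.36320 |R|=0.36320 →hi
  mid=-1.95341 |R|=0.95341 →hi
  mid=-2.24851 |R|=1.24851 →lo
  mid=-2.10096 |R|=1.10096 →lo
  mid=-2.02718 |R|=1.02718 →lo
  mid=-1.99029 |R|=0.99029 →hi
  mid=-2.00874 |R|=1.00874 →lo
  ...
  [-2.00009,-1.99995] ⇒ x*=-2.0000
So |R|<1 on (-2.0000, 0).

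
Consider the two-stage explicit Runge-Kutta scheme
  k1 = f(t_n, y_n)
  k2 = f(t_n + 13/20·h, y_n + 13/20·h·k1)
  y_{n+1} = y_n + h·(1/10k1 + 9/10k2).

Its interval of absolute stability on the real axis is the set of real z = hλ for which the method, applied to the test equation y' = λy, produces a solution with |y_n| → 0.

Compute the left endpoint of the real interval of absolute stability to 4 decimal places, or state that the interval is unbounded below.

z* = -1.7094.

On y'=λy, z=hλ:
  k1=λy_n ⇒ h·k1=z·y_n;  k2=λ(1+13/20z)y_n ⇒ h·k2=z(1+13/20z)y_n
  y_{n+1}/y_n = 1 + 1/10z + 9/10z(1+13/20z) = 1 + z + 117/200z²
  Hence R(z) = 1 + z + 117/200z².

Solve |R(x)|<1 on ℝ⁻.
x=-0.72: |R|=0.5833
R=1: x+117/200x²=0 ⇒ x=−200/117=-1.7094; min R=1−1/(4·117/200)=0.5726>−1
Confirm numerically:
  x=-1.430: |R|=0.76627 <1
  x=-1.270: |R|=0.67355 <1
  x=-0.864: |R|=0.57270 <1
  x=-2.104: |R|=1.48569 >1
  x=-2.084: |R|=1.45669 >1
Stable set (-1.7094, 0).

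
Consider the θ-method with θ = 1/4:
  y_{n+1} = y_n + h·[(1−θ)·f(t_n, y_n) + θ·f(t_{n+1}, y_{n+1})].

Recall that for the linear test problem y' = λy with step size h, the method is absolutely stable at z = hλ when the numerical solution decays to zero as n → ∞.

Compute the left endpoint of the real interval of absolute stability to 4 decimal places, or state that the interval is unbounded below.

left endpoint -4.0000.

Set f=λy, z=hλ:
  y_{n+1} = y_n + z·[3/4·y_n + 1/4·y_{n+1}] ⇒ (1 − 1/4z)y_{n+1} = (1 + 3/4z)y_n
  R(z) = (1 + 3/4z)/(1 − 1/4z).

Find x<0 with |R(x)|<1.
x=-1.24: |R|=0.0534
R=−1: 1+3/4x = −1+1/4x ⇒ -1/2x=2 ⇒ x=2/(-1/2)=-4.0000
Confirm numerically:
  x=-3.165: |R|=0.76692 <1
  x=-2.691: |R|=0.60873 <1
  x=-2.465: |R|=0.52514 <1
  x=-4.450: |R|=1.10651 >1
  x=-4.072: |R|=1.01784 >1
So |R|<1 on (-4.0000, 0).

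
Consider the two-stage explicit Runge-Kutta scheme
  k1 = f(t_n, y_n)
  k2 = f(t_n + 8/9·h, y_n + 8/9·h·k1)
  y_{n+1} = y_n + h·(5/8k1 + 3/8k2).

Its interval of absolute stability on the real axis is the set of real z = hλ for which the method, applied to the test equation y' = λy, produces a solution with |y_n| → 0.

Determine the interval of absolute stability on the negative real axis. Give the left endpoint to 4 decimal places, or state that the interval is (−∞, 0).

z∈(-3.0000,0).

On y'=λy, z=hλ:
  k1=λy_n ⇒ h·k1=z·y_n;  k2=λ(1+8/9z)y_n ⇒ h·k2=z(1+8/9z)y_n
  y_{n+1}/y_n = 1 + 5/8z + 3/8z(1+8/9z) = 1 + z + 1/3z²
  R(z) = 1 + z + 1/3z².

Need |R(x)|<1, x<0.
x=-0.39: |R|=0.6607
R=1: x+1/3x²=0 ⇒ x=−3=-3.0000; min R=1−1/(4·1/3)=0.2500>−1
Confirm numerically:
  x=-2.512: |R|=0.59138 <1
  x=-1.963: |R|=0.32146 <1
  x=-1.378: |R|=0.25496 <1
  x=-1.234: |R|=0.27359 <1
  x=-3.587: |R|=1.70186 >1
  x=-3.272: |R|=1.29666 >1
  x=-3.247: |R|=1.26734 >1
Stable set (-3.0000, 0).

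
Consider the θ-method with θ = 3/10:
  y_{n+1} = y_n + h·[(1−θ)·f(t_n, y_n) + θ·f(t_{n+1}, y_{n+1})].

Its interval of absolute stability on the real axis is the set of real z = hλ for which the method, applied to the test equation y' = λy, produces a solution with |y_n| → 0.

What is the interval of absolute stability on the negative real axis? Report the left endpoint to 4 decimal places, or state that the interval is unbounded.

On y'=λy, z=hλ:
  y_{n+1} = y_n + z·[7/10·y_n + 3/10·y_{n+1}] ⇒ (1 − 3/10z)y_{n+1} = (1 + 7/10z)y_n
  ⇒ R(z) = (1 + 7/10z)/(1 − 3/10z).

Need |R(x)|<1, x<0.
x=-1.24: |R|=0.0962
R=−1: 1+7/10x = −1+3/10x ⇒ -2/5x=2 ⇒ x=2/(-2/5)=-5.0000
Confirm numerically:
  x=-2.489: |R|=0.42497 <1
  x=-2.402: |R|=0.39602 <1
  x=-2.323: |R|=0.36897 <1
  x=-5.531: |R|=1.07987 >1
  x=-5.281: |R|=1.04349 >1
  x=-5.149: |R|=1.02342 >1
Interval (-5.0000, 0).

(-5.0000, 0).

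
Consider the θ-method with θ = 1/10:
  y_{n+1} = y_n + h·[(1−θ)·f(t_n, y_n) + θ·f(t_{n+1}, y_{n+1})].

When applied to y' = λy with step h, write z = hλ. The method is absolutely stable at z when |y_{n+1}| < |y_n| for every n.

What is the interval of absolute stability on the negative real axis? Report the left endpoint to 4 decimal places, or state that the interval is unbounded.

(-2.5000, 0).

Test eqn y'=λy, z=hλ:
  y_{n+1} = y_n + z·[9/10·y_n + 1/10·y_{n+1}] ⇒ (1 − 1/10z)y_{n+1} = (1 + 9/10z)y_n
  so R(z) = (1 + 9/10z)/(1 − 1/10z).

Find x<0 with |R(x)|<1.
x=-1.2: |R|=0.0714
R=−1: 1+9/10x = −1+1/10x ⇒ -4/5x=2 ⇒ x=2/(-4/5)=-2.5000
Confirm numerically:
  x=-2.236: |R|=0.82739 <1
  x=-1.886: |R|=0.58674 <1
  x=-1.823: |R|=0.54191 <1
  x=-2.821: |R|=1.20030 >1
  x=-2.687: |R|=1.11792 >1
  x=-2.566: |R|=1.04202 >1
So |R|<1 on (-2.5000, 0).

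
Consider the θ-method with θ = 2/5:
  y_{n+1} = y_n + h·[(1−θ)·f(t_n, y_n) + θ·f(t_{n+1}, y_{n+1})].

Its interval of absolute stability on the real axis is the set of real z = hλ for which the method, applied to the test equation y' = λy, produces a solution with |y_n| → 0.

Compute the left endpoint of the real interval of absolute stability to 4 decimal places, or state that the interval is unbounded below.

Set f=λy, z=hλ:
  y_{n+1} = y_n + z·[3/5·y_n + 2/5·y_{n+1}] ⇒ (1 − 2/5z)y_{n+1} = (1 + 3/5z)y_n
  R(z) = (1 + 3/5z)/(1 − 2/5z).

Boundary: |R(x)|=1, x<0.
x=-1.79: |R|=0.0431
R=−1: 1+3/5x = −1+2/5x ⇒ -1/5x=2 ⇒ x=2/(-1/5)=-10.0000
Confirm numerically:
  x=-8.070: |R|=0.90870 <1
  x=-6.594: |R|=0.81273 <1
  x=-4.600: |R|=0.61972 <1
  x=-10.179: |R|=1.00706 >1
  x=-10.048: |R|=1.00191 >1
Interval (-10.0000, 0).

z* = -10.0000.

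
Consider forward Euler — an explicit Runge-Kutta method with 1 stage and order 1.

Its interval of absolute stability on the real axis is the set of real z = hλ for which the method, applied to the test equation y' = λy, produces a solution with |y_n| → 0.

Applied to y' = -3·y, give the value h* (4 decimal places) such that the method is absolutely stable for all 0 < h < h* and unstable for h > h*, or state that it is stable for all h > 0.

On y'=λy, z=hλ:
  order 1, 1-stage ⇒ R(z)=1+z
  (e.g. R(-1.53)=-0.53000, |R|=0.53000)

Solve |R(x)|<1 on ℝ⁻.
x=-1.53: |R|=0.5300
|R(-1.63)|=0.6300 |R(-1.35)|=0.3500 |R(-1)|=0.0000
Bisect:
  x_lo=-2.4870 |R|=1.4870  x_hi=-0.2888 |R|=0.7112
  mid=-1.38793 |R|=0.38793 →hi
  mid=-1.93749 |R|=0.93749 →hi
  mid=-2.21227 |R|=1.21227 →lo
  mid=-2.07488 |R|=1.07488 →lo
  mid=-2.00619 |R|=1.00619 →lo
  mid=-1.97184 |R|=0.97184 →hi
  mid=-1.98901 |R|=0.98901 →hi
  mid=-1.99760 |R|=0.99760 →hi
  ...
  [-2.00001,-1.99988] ⇒ x*=-2.0000
So |R|<1 on (-2.0000, 0).

(-2.0000,0); λ=-3 ⇒ h* = 0.6667.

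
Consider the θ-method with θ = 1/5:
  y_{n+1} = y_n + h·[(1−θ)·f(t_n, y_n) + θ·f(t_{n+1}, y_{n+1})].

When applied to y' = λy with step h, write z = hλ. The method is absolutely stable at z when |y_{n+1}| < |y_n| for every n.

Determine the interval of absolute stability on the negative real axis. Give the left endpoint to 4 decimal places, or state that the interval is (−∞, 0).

Test eqn y'=λy, z=hλ:
  y_{n+1} = y_n + z·[4/5·y_n + 1/5·y_{n+1}] ⇒ (1 − 1/5z)y_{n+1} = (1 + 4/5z)y_n
  R(z) = (1 + 4/5z)/(1 − 1/5z).

Boundary: |R(x)|=1, x<0.
x=-1.1: |R|=0.0984
R=−1: 1+4/5x = −1+1/5x ⇒ -3/5x=2 ⇒ x=2/(-3/5)=-3.3333
Confirm numerically:
  x=-2.195: |R|=0.52536 <1
  x=-1.810: |R|=0.32893 <1
  x=-1.612: |R|=0.21900 <1
  x=-3.847: |R|=1.17418 >1
  x=-3.586: |R|=1.08828 >1
  x=-3.510: |R|=1.06228 >1
Stable set (-3.3333, 0).

(-3.3333, 0).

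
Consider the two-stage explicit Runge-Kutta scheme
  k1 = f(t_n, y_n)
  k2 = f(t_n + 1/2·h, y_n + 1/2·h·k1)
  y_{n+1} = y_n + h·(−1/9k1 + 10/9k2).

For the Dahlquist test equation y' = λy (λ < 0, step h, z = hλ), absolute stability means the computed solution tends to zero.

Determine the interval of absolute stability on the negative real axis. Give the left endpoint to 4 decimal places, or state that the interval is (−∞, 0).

With y'=λy (z=hλ):
  k1=λy_n ⇒ h·k1=z·y_n;  k2=λ(1+1/2z)y_n ⇒ h·k2=z(1+1/2z)y_n
  y_{n+1}/y_n = 1 − 1/9z + 10/9z(1+1/2z) = 1 + z + 5/9z²
  ⇒ R(z) = 1 + z + 5/9z².

Need |R(x)|<1, x<0.
x=-0.77: |R|=0.5594
R=1: x+5/9x²=0 ⇒ x=−9/5=-1.8000; min R=1−1/(4·5/9)=0.5500>−1
Confirm numerically:
  x=-1.560: |R|=0.79200 <1
  x=-1.490: |R|=0.74339 <1
  x=-1.354: |R|=0.66451 <1
  x=-2.398: |R|=1.79667 >1
  x=-1.893: |R|=1.09781 >1
  x=-1.878: |R|=1.08138 >1
Stable set (-1.8000, 0).

(-1.8000, 0).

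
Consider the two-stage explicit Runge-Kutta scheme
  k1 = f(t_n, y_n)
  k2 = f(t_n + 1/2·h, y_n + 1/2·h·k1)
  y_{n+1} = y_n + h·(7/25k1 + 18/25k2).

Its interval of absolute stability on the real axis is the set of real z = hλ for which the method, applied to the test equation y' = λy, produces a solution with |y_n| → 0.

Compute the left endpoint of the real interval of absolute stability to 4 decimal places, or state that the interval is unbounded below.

With y'=λy (z=hλ):
  k1=λy_n ⇒ h·k1=z·y_n;  k2=λ(1+1/2z)y_n ⇒ h·k2=z(1+1/2z)y_n
  y_{n+1}/y_n = 1 + 7/25z + 18/25z(1+1/2z) = 1 + z + 9/25z²
  R(z) = 1 + z + 9/25z².

Solve |R(x)|<1 on ℝ⁻.
x=-1.04: |R|=0.3494
R=1: x+9/25x²=0 ⇒ x=−25/9=-2.7778; min R=1−1/(4·9/25)=0.3056>−1
Confirm numerically:
  x=-2.631: |R|=0.86098 <1
  x=-1.876: |R|=0.39098 <1
  x=-1.581: |R|=0.31884 <1
  x=-1.443: |R|=0.30661 <1
  x=-3.302: |R|=1.62315 >1
  x=-3.014: |R|=1.25631 >1
Interval (-2.7778, 0).

left endpoint -2.7778.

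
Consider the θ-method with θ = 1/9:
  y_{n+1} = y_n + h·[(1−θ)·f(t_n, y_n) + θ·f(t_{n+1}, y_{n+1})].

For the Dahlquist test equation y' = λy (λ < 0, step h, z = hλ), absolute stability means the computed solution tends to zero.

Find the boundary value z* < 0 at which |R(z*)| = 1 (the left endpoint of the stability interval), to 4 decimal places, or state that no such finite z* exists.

On y'=λy, z=hλ:
  y_{n+1} = y_n + z·[8/9·y_n + 1/9·y_{n+1}] ⇒ (1 − 1/9z)y_{n+1} = (1 + 8/9z)y_n
  ⇒ R(z) = (1 + 8/9z)/(1 − 1/9z).

Boundary: |R(x)|=1, x<0.
x=-1.67: |R|=0.4086
R=−1: 1+8/9x = −1+1/9x ⇒ -7/9x=2 ⇒ x=2/(-7/9)=-2.5714
Confirm numerically:
  x=-2.435: |R|=0.91648 <1
  x=-2.363: |R|=0.87160 <1
  x=-1.877: |R|=0.55309 <1
  x=-1.778: |R|=0.48469 <1
  x=-2.871: |R|=1.17665 >1
  x=-2.707: |R|=1.08106 >1
Stable set (-2.5714, 0).

left endpoint -2.5714.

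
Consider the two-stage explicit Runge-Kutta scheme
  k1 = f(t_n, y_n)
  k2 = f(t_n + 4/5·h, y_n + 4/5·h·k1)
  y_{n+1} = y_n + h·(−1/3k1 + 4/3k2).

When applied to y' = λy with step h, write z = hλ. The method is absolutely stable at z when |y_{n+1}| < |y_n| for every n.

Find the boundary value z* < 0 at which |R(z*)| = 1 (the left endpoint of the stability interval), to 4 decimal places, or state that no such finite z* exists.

Set f=λy, z=hλ:
  k1=λy_n ⇒ h·k1=z·y_n;  k2=λ(1+4/5z)y_n ⇒ h·k2=z(1+4/5z)y_n
  y_{n+1}/y_n = 1 − 1/3z + 4/3z(1+4/5z) = 1 + z + 16/15z²
  ⇒ R(z) = 1 + z + 16/15z².

Boundary: |R(x)|=1, x<0.
x=-0.53: |R|=0.7696
R=1: x+16/15x²=0 ⇒ x=−15/16=-0.9375; min R=1−1/(4·16/15)=0.7656>−1
Confirm numerically:
  x=-0.689: |R|=0.81737 <1
  x=-0.680: |R|=0.81323 <1
  x=-0.663: |R|=0.80587 <1
  x=-0.479: |R|=0.76574 <1
  x=-1.205: |R|=1.34383 >1
  x=-0.975: |R|=1.03900 >1
Interval (-0.9375, 0).

z* = -0.9375.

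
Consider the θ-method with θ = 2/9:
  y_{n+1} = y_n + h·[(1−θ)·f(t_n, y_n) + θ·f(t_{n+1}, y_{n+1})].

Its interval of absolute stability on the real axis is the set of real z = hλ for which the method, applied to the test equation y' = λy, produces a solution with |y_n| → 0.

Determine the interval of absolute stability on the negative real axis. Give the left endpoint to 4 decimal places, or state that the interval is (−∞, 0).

Test eqn y'=λy, z=hλ:
  y_{n+1} = y_n + z·[7/9·y_n + 2/9·y_{n+1}] ⇒ (1 − 2/9z)y_{n+1} = (1 + 7/9z)y_n
  Hence R(z) = (1 + 7/9z)/(1 − 2/9z).

Boundary: |R(x)|=1, x<0.
x=-0.53: |R|=0.5258
R=−1: 1+7/9x = −1+2/9x ⇒ -5/9x=2 ⇒ x=2/(-5/9)=-3.6000
Confirm numerically:
  x=-2.739: |R|=0.70265 <1
  x=-1.898: |R|=0.33495 <1
  x=-1.515: |R|=0.13342 <1
  x=-4.153: |R|=1.15977 >1
  x=-3.884: |R|=1.08469 >1
  x=-3.633: |R|=1.01014 >1
So |R|<1 on (-3.6000, 0).

z∈(-3.6000,0).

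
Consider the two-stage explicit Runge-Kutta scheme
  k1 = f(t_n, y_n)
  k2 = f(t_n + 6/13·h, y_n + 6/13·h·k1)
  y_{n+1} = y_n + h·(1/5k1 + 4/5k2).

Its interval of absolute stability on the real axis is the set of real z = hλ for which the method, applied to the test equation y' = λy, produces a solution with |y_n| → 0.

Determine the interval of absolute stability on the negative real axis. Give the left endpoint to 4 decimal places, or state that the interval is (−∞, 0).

With y'=λy (z=hλ):
  k1=λy_n ⇒ h·k1=z·y_n;  k2=λ(1+6/13z)y_n ⇒ h·k2=z(1+6/13z)y_n
  y_{n+1}/y_n = 1 + 1/5z + 4/5z(1+6/13z) = 1 + z + 24/65z²
  ⇒ R(z) = 1 + z + 24/65z².

Need |R(x)|<1, x<0.
x=-1.2: |R|=0.3317
R=1: x+24/65x²=0 ⇒ x=−65/24=-2.7083; min R=1−1/(4·24/65)=0.3229>−1
Confirm numerically:
  x=-2.264: |R|=0.62856 <1
  x=-2.240: |R|=0.61265 <1
  x=-1.951: |R|=0.45444 <1
  x=-1.317: |R|=0.32343 <1
  x=-3.053: |R|=1.38853 >1
  x=-2.887: |R|=1.19045 >1
Interval (-2.7083, 0).

z∈(-2.7083,0).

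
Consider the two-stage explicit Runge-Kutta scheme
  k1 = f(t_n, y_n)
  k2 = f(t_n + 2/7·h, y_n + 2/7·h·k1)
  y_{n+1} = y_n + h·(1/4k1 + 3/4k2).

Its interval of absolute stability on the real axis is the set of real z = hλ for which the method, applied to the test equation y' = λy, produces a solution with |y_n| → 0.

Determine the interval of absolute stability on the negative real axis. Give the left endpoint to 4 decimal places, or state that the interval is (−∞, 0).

z∈(-4.6667,0).

Test eqn y'=λy, z=hλ:
  k1=λy_n ⇒ h·k1=z·y_n;  k2=λ(1+2/7z)y_n ⇒ h·k2=z(1+2/7z)y_n
  y_{n+1}/y_n = 1 + 1/4z + 3/4z(1+2/7z) = 1 + z + 3/14z²
  Hence R(z) = 1 + z + 3/14z².

Need |R(x)|<1, x<0.
x=-1.36: |R|=0.0363
R=1: x+3/14x²=0 ⇒ x=−14/3=-4.6667; min R=1−1/(4·3/14)=-0.1667>−1
Confirm numerically:
  x=-4.527: |R|=0.86451 <1
  x=-2.553: |R|=0.15633 <1
  x=-2.324: |R|=0.16665 <1
  x=-1.960: |R|=0.13680 <1
  x=-5.178: |R|=1.56736 >1
  x=-4.923: |R|=1.27041 >1
So |R|<1 on (-4.6667, 0).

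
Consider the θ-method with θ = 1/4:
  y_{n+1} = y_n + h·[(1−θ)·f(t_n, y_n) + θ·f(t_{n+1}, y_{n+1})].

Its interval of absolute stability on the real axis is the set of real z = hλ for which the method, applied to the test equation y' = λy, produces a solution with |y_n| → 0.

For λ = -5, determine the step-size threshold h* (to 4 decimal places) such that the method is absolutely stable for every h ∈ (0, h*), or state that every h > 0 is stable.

(-4.0000,0); λ=-5 ⇒ h* = (4)/5 = 0.8000.

Test eqn y'=λy, z=hλ:
  y_{n+1} = y_n + z·[3/4·y_n + 1/4·y_{n+1}] ⇒ (1 − 1/4z)y_{n+1} = (1 + 3/4z)y_n
  Hence R(z) = (1 + 3/4z)/(1 − 1/4z).

Boundary: |R(x)|=1, x<0.
x=-0.56: |R|=0.5088
R=−1: 1+3/4x = −1+1/4x ⇒ -1/2x=2 ⇒ x=2/(-1/2)=-4.0000
Confirm numerically:
  x=-3.422: |R|=0.84425 <1
  x=-3.401: |R|=0.83813 <1
  x=-3.266: |R|=0.79796 <1
  x=-2.208: |R|=0.42268 <1
  x=-4.359: |R|=1.08590 >1
  x=-4.129: |R|=1.03174 >1
Interval (-4.0000, 0).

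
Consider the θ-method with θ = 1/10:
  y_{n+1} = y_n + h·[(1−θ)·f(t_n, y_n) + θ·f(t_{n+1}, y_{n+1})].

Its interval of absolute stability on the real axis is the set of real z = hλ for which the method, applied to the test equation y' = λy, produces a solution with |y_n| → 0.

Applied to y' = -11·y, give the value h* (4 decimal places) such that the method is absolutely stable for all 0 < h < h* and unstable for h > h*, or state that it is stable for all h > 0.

Test eqn y'=λy, z=hλ:
  y_{n+1} = y_n + z·[9/10·y_n + 1/10·y_{n+1}] ⇒ (1 − 1/10z)y_{n+1} = (1 + 9/10z)y_n
  ⇒ R(z) = (1 + 9/10z)/(1 − 1/10z).

Solve |R(x)|<1 on ℝ⁻.
x=-1.22: |R|=0.0873
R=−1: 1+9/10x = −1+1/10x ⇒ -4/5x=2 ⇒ x=2/(-4/5)=-2.5000
Confirm numerically:
  x=-2.184: |R|=0.79251 <1
  x=-1.590: |R|=0.37187 <1
  x=-1.541: |R|=0.33524 <1
  x=-2.955: |R|=1.28097 >1
  x=-2.714: |R|=1.13465 >1
Stable set (-2.5000, 0).

(-2.5000,0); λ=-11 ⇒ h* = (5/2)/11 = 0.2273.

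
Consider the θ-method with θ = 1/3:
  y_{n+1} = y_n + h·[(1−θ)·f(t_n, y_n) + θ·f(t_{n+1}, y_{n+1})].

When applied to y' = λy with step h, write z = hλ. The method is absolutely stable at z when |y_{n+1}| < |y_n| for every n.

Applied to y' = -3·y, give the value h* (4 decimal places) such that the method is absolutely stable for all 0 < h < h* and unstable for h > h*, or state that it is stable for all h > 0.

Test eqn y'=λy, z=hλ:
  y_{n+1} = y_n + z·[2/3·y_n + 1/3·y_{n+1}] ⇒ (1 − 1/3z)y_{n+1} = (1 + 2/3z)y_n
  R(z) = (1 + 2/3z)/(1 − 1/3z).

Solve |R(x)|<1 on ℝ⁻.
x=-0.91: |R|=0.3018
R=−1: 1+2/3x = −1+1/3x ⇒ -1/3x=2 ⇒ x=2/(-1/3)=-6.0000
Confirm numerically:
  x=-4.196: |R|=0.74931 <1
  x=-4.084: |R|=0.72953 <1
  x=-3.880: |R|=0.69186 <1
  x=-3.283: |R|=0.56756 <1
  x=-6.550: |R|=1.05759 >1
  x=-6.241: |R|=1.02608 >1
  x=-6.154: |R|=1.01682 >1
Interval (-6.0000, 0).

(-6.0000,0); λ=-3 ⇒ h* = (6)/3 = 2.0000.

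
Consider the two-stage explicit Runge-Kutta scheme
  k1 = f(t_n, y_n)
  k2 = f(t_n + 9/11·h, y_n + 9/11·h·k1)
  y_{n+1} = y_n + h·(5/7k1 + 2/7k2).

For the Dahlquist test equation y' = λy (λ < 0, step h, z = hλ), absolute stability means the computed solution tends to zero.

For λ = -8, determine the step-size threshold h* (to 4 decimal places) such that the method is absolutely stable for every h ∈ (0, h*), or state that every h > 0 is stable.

On y'=λy, z=hλ:
  k1=λy_n ⇒ h·k1=z·y_n;  k2=λ(1+9/11z)y_n ⇒ h·k2=z(1+9/11z)y_n
  y_{n+1}/y_n = 1 + 5/7z + 2/7z(1+9/11z) = 1 + z + 18/77z²
  R(z) = 1 + z + 18/77z².

Solve |R(x)|<1 on ℝ⁻.
x=-1.66: |R|=0.0158
R=1: x+18/77x²=0 ⇒ x=−77/18=-4.2778; min R=1−1/(4·18/77)=-0.0694>−1
Confirm numerically:
  x=-4.249: |R|=0.97142 <1
  x=-3.618: |R|=0.44198 <1
  x=-3.435: |R|=0.32326 <1
  x=-4.752: |R|=1.52679 >1
  x=-4.610: |R|=1.35802 >1
  x=-4.409: |R|=1.13525 >1
So |R|<1 on (-4.2778, 0).

(-4.2778,0); λ=-8 ⇒ h* = (77/18)/8 = 0.5347.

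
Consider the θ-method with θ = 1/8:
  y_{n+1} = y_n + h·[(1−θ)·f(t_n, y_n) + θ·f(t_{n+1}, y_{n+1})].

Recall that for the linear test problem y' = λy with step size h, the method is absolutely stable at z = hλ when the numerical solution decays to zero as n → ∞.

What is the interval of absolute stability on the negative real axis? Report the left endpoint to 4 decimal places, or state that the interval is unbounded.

z∈(-2.6667,0).

With y'=λy (z=hλ):
  y_{n+1} = y_n + z·[7/8·y_n + 1/8·y_{n+1}] ⇒ (1 − 1/8z)y_{n+1} = (1 + 7/8z)y_n
  so R(z) = (1 + 7/8z)/(1 − 1/8z).

Solve |R(x)|<1 on ℝ⁻.
x=-0.71: |R|=0.3479
R=−1: 1+7/8x = −1+1/8x ⇒ -3/4x=2 ⇒ x=2/(-3/4)=-2.6667
Confirm numerically:
  x=-1.755: |R|=0.43926 <1
  x=-1.239: |R|=0.07284 <1
  x=-1.231: |R|=0.06684 <1
  x=-3.025: |R|=1.19501 >1
  x=-3.024: |R|=1.19448 >1
Interval (-2.6667, 0).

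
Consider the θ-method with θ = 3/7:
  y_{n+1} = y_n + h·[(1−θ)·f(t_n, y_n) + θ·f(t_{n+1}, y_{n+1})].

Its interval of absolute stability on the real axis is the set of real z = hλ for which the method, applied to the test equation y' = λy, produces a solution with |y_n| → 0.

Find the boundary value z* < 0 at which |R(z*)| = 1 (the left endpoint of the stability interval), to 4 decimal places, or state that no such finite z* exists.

Test eqn y'=λy, z=hλ:
  y_{n+1} = y_n + z·[4/7·y_n + 3/7·y_{n+1}] ⇒ (1 − 3/7z)y_{n+1} = (1 + 4/7z)y_n
  Hence R(z) = (1 + 4/7z)/(1 − 3/7z).

Boundary: |R(x)|=1, x<0.
x=-0.93: |R|=0.3350
R=−1: 1+4/7x = −1+3/7x ⇒ -1/7x=2 ⇒ x=2/(-1/7)=-14.0000
Confirm numerically:
  x=-13.211: |R|=0.98308 <1
  x=-8.550: |R|=0.83308 <1
  x=-6.827: |R|=0.73898 <1
  x=-14.424: |R|=1.00843 >1
  x=-14.368: |R|=1.00734 >1
Stable set (-14.0000, 0).

z* = -14.0000.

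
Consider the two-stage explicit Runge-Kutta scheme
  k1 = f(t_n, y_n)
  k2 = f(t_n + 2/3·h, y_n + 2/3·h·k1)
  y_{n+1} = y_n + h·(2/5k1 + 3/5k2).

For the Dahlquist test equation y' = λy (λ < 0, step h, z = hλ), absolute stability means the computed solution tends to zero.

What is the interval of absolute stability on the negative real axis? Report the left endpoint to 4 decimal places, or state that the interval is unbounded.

z∈(-2.5000,0).

Set f=λy, z=hλ:
  k1=λy_n ⇒ h·k1=z·y_n;  k2=λ(1+2/3z)y_n ⇒ h·k2=z(1+2/3z)y_n
  y_{n+1}/y_n = 1 + 2/5z + 3/5z(1+2/3z) = 1 + z + 2/5z²
  so R(z) = 1 + z + 2/5z².

Solve |R(x)|<1 on ℝ⁻.
x=-0.55: |R|=0.5710
R=1: x+2/5x²=0 ⇒ x=−5/2=-2.5000; min R=1−1/(4·2/5)=0.3750>−1
Confirm numerically:
  x=-2.221: |R|=0.75214 <1
  x=-2.016: |R|=0.60970 <1
  x=-1.891: |R|=0.53935 <1
  x=-2.823: |R|=1.36473 >1
  x=-2.669: |R|=1.18042 >1
Interval (-2.5000, 0).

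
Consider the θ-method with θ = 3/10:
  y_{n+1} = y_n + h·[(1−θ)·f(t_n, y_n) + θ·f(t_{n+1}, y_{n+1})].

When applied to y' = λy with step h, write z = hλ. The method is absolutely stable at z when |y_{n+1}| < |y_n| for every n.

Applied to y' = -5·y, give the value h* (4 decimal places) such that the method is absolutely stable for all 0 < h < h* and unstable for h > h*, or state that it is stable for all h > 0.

(-5.0000,0); λ=-5 ⇒ h* = (5)/5 = 1.0000.

On y'=λy, z=hλ:
  y_{n+1} = y_n + z·[7/10·y_n + 3/10·y_{n+1}] ⇒ (1 − 3/10z)y_{n+1} = (1 + 7/10z)y_n
  so R(z) = (1 + 7/10z)/(1 − 3/10z).

Find x<0 with |R(x)|<1.
x=-1.14: |R|=0.1505
R=−1: 1+7/10x = −1+3/10x ⇒ -2/5x=2 ⇒ x=2/(-2/5)=-5.0000
Confirm numerically:
  x=-4.526: |R|=0.91959 <1
  x=-4.208: |R|=0.85997 <1
  x=-3.785: |R|=0.77242 <1
  x=-2.968: |R|=0.57004 <1
  x=-5.569: |R|=1.08522 >1
  x=-5.390: |R|=1.05961 >1
So |R|<1 on (-5.0000, 0).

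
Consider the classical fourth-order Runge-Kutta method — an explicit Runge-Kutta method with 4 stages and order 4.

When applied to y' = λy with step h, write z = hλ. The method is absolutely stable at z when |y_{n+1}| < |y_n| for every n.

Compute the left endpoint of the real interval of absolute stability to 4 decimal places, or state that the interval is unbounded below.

On y'=λy, z=hλ:
  order 4, 4-stage ⇒ R(z)=1+z+z^2/2+z^3/6+z^4/24
  (e.g. R(-1.15)=0.33065, |R|=0.33065)

Find x<0 with |R(x)|<1.
x=-1.15: |R|=0.3306
|R(-2.97)|=1.3161 |R(-2.26)|=0.4569 |R(-1.53)|=0.2718
Bisect:
  x_lo=-3.3878 |R|=2.3590  x_hi=-0.1459 |R|=0.8643
  mid=-1.76683 |R|=0.28080 →hi
  mid=-2.57732 |R|=0.72912 →hi
  mid=-2.98257 |R|=1.34051 →lo
  mid=-2.77994 |R|=0.99197 →hi
  mid=-2.88126 |R|=1.15459 →lo
  mid=-2.83060 |R|=1.07048 →lo
  mid=-2.80527 |R|=1.03054 →lo
  ...
  [-2.78548,-2.78529] ⇒ x*=-2.7853
Interval (-2.7853, 0).

z* = -2.7853.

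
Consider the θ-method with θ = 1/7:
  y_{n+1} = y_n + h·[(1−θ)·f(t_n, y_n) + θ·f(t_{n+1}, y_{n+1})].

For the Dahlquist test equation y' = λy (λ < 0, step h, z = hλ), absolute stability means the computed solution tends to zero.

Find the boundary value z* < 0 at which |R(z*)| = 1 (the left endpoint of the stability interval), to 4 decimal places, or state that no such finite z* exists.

With y'=λy (z=hλ):
  y_{n+1} = y_n + z·[6/7·y_n + 1/7·y_{n+1}] ⇒ (1 − 1/7z)y_{n+1} = (1 + 6/7z)y_n
  so R(z) = (1 + 6/7z)/(1 − 1/7z).

Solve |R(x)|<1 on ℝ⁻.
x=-1.41: |R|=0.1736
R=−1: 1+6/7x = −1+1/7x ⇒ -5/7x=2 ⇒ x=2/(-5/7)=-2.8000
Confirm numerically:
  x=-2.131: |R|=0.63367 <1
  x=-1.935: |R|=0.51595 <1
  x=-1.855: |R|=0.46640 <1
  x=-3.348: |R|=1.26479 >1
  x=-3.310: |R|=1.24733 >1
  x=-3.117: |R|=1.15667 >1
Stable set (-2.8000, 0).

z* = -2.8000.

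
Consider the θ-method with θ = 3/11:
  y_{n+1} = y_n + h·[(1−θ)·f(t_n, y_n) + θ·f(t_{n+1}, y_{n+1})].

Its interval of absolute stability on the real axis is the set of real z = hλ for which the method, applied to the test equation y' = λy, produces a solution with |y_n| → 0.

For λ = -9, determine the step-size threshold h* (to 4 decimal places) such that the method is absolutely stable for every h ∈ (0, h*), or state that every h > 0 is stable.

(-4.4000,0); λ=-9 ⇒ h* = (22/5)/9 = 0.4889.

Set f=λy, z=hλ:
  y_{n+1} = y_n + z·[8/11·y_n + 3/11·y_{n+1}] ⇒ (1 − 3/11z)y_{n+1} = (1 + 8/11z)y_n
  so R(z) = (1 + 8/11z)/(1 − 3/11z).

Boundary: |R(x)|=1, x<0.
x=-0.91: |R|=0.2709
R=−1: 1+8/11x = −1+3/11x ⇒ -5/11x=2 ⇒ x=2/(-5/11)=-4.4000
Confirm numerically:
  x=-4.307: |R|=0.98056 <1
  x=-4.016: |R|=0.91670 <1
  x=-3.382: |R|=0.75929 <1
  x=-2.290: |R|=0.40963 <1
  x=-4.802: |R|=1.07912 >1
  x=-4.535: |R|=1.02743 >1
Interval (-4.4000, 0).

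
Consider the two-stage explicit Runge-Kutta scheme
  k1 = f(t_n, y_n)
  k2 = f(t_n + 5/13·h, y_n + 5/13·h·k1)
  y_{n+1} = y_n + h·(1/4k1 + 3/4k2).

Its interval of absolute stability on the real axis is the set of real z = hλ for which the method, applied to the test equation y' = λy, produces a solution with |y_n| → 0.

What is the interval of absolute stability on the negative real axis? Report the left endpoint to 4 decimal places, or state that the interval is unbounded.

On y'=λy, z=hλ:
  k1=λy_n ⇒ h·k1=z·y_n;  k2=λ(1+5/13z)y_n ⇒ h·k2=z(1+5/13z)y_n
  y_{n+1}/y_n = 1 + 1/4z + 3/4z(1+5/13z) = 1 + z + 15/52z²
  Hence R(z) = 1 + z + 15/52z².

Boundary: |R(x)|=1, x<0.
x=-0.91: |R|=0.3289
R=1: x+15/52x²=0 ⇒ x=−52/15=-3.4667; min R=1−1/(4·15/52)=0.1333>−1
Confirm numerically:
  x=-3.063: |R|=0.64334 <1
  x=-2.031: |R|=0.15889 <1
  x=-1.789: |R|=0.13423 <1
  x=-4.001: |R|=1.61669 >1
  x=-3.978: |R|=1.58675 >1
So |R|<1 on (-3.4667, 0).

(-3.4667, 0).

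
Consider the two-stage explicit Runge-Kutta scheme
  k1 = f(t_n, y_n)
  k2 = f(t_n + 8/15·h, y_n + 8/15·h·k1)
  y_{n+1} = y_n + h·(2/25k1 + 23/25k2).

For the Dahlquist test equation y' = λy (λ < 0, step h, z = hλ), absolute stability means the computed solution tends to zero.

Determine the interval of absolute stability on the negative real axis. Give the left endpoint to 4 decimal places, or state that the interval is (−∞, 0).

(-2.0380, 0).

On y'=λy, z=hλ:
  k1=λy_n ⇒ h·k1=z·y_n;  k2=λ(1+8/15z)y_n ⇒ h·k2=z(1+8/15z)y_n
  y_{n+1}/y_n = 1 + 2/25z + 23/25z(1+8/15z) = 1 + z + 184/375z²
  Hence R(z) = 1 + z + 184/375z².

Solve |R(x)|<1 on ℝ⁻.
x=-0.96: |R|=0.4922
R=1: x+184/375x²=0 ⇒ x=−375/184=-2.0380; min R=1−1/(4·184/375)=0.4905>−1
Confirm numerically:
  x=-1.847: |R|=0.82686 <1
  x=-1.518: |R|=0.61265 <1
  x=-1.254: |R|=0.51758 <1
  x=-1.235: |R|=0.51338 <1
  x=-2.483: |R|=1.54210 >1
  x=-2.277: |R|=1.26697 >1
Stable set (-2.0380, 0).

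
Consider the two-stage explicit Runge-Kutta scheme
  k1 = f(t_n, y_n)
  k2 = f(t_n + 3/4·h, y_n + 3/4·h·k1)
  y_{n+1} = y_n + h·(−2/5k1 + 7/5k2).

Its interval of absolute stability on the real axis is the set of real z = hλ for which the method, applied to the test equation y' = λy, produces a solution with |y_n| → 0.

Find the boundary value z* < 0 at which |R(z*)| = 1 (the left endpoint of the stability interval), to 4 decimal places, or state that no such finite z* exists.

On y'=λy, z=hλ:
  k1=λy_n ⇒ h·k1=z·y_n;  k2=λ(1+3/4z)y_n ⇒ h·k2=z(1+3/4z)y_n
  y_{n+1}/y_n = 1 − 2/5z + 7/5z(1+3/4z) = 1 + z + 21/20z²
  R(z) = 1 + z + 21/20z².

Find x<0 with |R(x)|<1.
x=-1.25: |R|=1.3906
R=1: x+21/20x²=0 ⇒ x=−20/21=-0.9524; min R=1−1/(4·21/20)=0.7619>−1
Confirm numerically:
  x=-0.924: |R|=0.97246 <1
  x=-0.558: |R|=0.76893 <1
  x=-0.524: |R|=0.76430 <1
  x=-1.407: |R|=1.67163 >1
  x=-1.294: |R|=1.46416 >1
  x=-1.141: |R|=1.22598 >1
So |R|<1 on (-0.9524, 0).

left endpoint -0.9524.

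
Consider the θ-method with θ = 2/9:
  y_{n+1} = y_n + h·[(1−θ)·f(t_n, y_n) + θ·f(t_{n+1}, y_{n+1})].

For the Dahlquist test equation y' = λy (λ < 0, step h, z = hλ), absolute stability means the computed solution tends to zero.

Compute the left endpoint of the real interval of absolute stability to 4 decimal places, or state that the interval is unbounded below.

left endpoint -3.6000.

Set f=λy, z=hλ:
  y_{n+1} = y_n + z·[7/9·y_n + 2/9·y_{n+1}] ⇒ (1 − 2/9z)y_{n+1} = (1 + 7/9z)y_n
  ⇒ R(z) = (1 + 7/9z)/(1 − 2/9z).

Solve |R(x)|<1 on ℝ⁻.
x=-0.32: |R|=0.7012
R=−1: 1+7/9x = −1+2/9x ⇒ -5/9x=2 ⇒ x=2/(-5/9)=-3.6000
Confirm numerically:
  x=-3.224: |R|=0.87830 <1
  x=-3.115: |R|=0.84077 <1
  x=-2.916: |R|=0.76942 <1
  x=-2.429: |R|=0.57750 <1
  x=-4.032: |R|=1.12658 >1
  x=-3.920: |R|=1.09501 >1
Stable set (-3.6000, 0).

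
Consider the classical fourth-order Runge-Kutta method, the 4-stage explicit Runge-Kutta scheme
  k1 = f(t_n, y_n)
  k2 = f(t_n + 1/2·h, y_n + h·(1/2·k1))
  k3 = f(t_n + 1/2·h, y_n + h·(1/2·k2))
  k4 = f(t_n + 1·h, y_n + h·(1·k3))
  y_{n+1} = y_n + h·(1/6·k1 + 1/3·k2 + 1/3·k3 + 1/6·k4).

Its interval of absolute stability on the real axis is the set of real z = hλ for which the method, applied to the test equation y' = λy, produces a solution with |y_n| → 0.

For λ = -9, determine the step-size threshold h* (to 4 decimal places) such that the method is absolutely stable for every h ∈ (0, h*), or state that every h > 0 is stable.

On y'=λy, z=hλ:
  order 4, 4-stage ⇒ R(z)=1+z+z^2/2+z^3/6+z^4/24
  (e.g. R(-1.7)=0.27417, |R|=0.27417)

Need |R(x)|<1, x<0.
x=-1.7: |R|=0.2742
|R(-2.81)|=1.0379 |R(-1.92)|=0.3098 |R(-1.86)|=0.2960
Bisect:
  x_lo=-3.1026 |R|=1.5936  x_hi=-0.3957 |R|=0.6733
  mid=-1.74914 |R|=0.27871 →hi
  mid=-2.42585 |R|=0.58020 →hi
  mid=-2.76420 |R|=0.96866 →hi
  mid=-2.93338 |R|=1.24721 →lo
  mid=-2.84879 |R|=1.10003 →lo
  mid=-2.80650 |R|=1.03244 →lo
  mid=-2.78535 |R|=1.00008 →lo
  mid=-2.77477 |R|=0.98426 →hi
  mid=-2.78006 |R|=0.99214 →hi
  mid=-2.78270 |R|=0.99610 →hi
  ...
  [-2.78535,-2.78518] ⇒ x*=-2.7853
Stable set (-2.7853, 0).

(-2.7853,0); λ=-9 ⇒ h* = 0.3095.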